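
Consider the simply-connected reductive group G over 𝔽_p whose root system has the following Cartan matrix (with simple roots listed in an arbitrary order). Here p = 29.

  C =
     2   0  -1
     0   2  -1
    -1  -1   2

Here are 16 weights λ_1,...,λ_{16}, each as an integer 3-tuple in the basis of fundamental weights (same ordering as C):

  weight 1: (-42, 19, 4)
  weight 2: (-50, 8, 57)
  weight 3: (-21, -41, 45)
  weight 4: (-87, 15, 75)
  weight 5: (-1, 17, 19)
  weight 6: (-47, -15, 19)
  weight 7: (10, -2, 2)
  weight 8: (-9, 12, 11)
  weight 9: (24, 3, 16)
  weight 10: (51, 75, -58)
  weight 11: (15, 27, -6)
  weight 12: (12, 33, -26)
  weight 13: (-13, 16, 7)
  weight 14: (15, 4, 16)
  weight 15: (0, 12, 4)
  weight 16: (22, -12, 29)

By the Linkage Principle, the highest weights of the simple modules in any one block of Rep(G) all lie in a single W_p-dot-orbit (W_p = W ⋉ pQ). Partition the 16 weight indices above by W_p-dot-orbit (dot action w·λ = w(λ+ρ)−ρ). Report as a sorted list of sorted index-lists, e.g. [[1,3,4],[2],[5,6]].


Type A_3, rank 3, |W|=24; reorder rows/cols to standard.

λ_j+ρ reflected into Ā_29 (⟨·,θ^∨⟩≤29); 3-tuples as given:

  [1] (7, 4, 13) · [2] (9, 9, 11) · [3] (11, 9, 3) · [4] (1, 13, 5) · [5] (9, 9, 11) · [6] (11, 9, 3) · [7] (11, 1, 2) · [8] (8, 13, 4) · [9] (8, 13, 4) · [10] (1, 13, 5) · [11] (1, 13, 5) · [12] (7, 4, 13) · [13] (8, 13, 4) · [14] (7, 4, 13) · [15] (1, 13, 5) · [16] (1, 13, 5)

Partition of {1..16} into 6 W_29-dot-orbits:

[[1, 12, 14], [2, 5], [3, 6], [4, 10, 11, 15, 16], [7], [8, 9, 13]]


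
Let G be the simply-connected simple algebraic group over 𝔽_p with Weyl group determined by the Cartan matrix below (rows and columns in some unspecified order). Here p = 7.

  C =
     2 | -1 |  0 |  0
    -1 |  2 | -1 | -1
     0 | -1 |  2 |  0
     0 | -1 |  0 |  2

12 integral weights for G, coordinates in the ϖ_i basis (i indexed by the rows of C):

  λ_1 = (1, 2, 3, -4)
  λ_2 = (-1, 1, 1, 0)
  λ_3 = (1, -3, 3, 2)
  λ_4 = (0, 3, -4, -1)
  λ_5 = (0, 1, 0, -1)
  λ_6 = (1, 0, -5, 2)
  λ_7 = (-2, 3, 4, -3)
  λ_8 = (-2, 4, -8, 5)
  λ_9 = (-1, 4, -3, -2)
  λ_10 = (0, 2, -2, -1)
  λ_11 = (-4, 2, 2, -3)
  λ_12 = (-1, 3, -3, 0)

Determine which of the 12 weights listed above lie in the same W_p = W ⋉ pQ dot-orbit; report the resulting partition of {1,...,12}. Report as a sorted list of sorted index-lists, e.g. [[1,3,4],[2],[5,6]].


C ↔ D_4 under row/col permutation; |W(D_4)| = 192.

Alcove-folded reps (p=7, 12 weights, presented ϖ-order):

  λ_1 → (0, 2, 2, 1);  λ_2 → (0, 2, 2, 1);  λ_3 → (0, 2, 2, 1);  λ_4 → (1, 1, 3, 0);  λ_5 → (1, 2, 1, 0);  λ_6 → (1, 2, 1, 0);  λ_7 → (1, 1, 3, 0);  λ_8 → (1, 2, 1, 0);  λ_9 → (0, 2, 2, 1);  λ_10 → (1, 2, 1, 0);  λ_11 → (1, 2, 1, 0);  λ_12 → (0, 2, 2, 1)

The 12 indices split into 3 linkage classes (same alcove rep ⇔ same W_7-dot-orbit):

[[1, 2, 3, 9, 12], [4, 7], [5, 6, 8, 10, 11]]


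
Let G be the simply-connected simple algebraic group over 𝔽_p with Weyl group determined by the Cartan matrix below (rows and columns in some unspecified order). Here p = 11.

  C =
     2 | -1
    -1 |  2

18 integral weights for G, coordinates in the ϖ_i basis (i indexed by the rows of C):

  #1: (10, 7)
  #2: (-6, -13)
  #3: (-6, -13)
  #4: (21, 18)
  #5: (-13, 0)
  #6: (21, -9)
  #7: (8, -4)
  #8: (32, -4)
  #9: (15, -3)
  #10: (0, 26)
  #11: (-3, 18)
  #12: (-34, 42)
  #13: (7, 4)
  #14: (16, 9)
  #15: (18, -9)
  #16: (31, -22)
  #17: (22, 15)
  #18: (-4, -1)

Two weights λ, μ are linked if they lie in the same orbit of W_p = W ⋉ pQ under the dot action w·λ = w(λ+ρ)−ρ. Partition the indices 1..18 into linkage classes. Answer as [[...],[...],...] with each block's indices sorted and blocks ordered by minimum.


C ↔ A_2 under row/col permutation; |W(A_2)| = 6.

Each λ_j+ρ reduced to Ā_11; 2-tuples below use C's row order:

  λ_1+ρ ↦ (3, 0) · λ_2+ρ ↦ (5, 1) · λ_3+ρ ↦ (5, 1) · λ_4+ρ ↦ (3, 0) · λ_5+ρ ↦ (0, 10) · λ_6+ρ ↦ (0, 3) · λ_7+ρ ↦ (6, 3) · λ_8+ρ ↦ (3, 0) · λ_9+ρ ↦ (6, 3) · λ_10+ρ ↦ (5, 1) · λ_11+ρ ↦ (6, 3) · λ_12+ρ ↦ (0, 10) · λ_13+ρ ↦ (6, 3) · λ_14+ρ ↦ (5, 1) · λ_15+ρ ↦ (3, 0) · λ_16+ρ ↦ (0, 10) · λ_17+ρ ↦ (5, 1) · λ_18+ρ ↦ (0, 3)

Grouping the 18 weights by Ā_11-representative: 5 linkage classes.

[[1, 4, 8, 15], [2, 3, 10, 14, 17], [5, 12, 16], [6, 18], [7, 9, 11, 13]]


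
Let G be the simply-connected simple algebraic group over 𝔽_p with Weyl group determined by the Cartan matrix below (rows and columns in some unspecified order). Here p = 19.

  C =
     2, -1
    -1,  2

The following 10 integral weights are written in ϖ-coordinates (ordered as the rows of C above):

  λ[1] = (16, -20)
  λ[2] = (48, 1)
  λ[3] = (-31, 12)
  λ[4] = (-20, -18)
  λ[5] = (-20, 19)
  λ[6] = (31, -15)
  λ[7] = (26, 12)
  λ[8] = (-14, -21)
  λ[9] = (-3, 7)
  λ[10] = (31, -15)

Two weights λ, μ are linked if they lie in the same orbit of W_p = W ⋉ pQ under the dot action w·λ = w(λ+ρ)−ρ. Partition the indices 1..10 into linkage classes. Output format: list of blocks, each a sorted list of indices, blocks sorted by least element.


Type A_2, rank 2, |W|=6; reorder rows/cols to standard.

Alcove-folded reps (p=19, 10 weights, presented ϖ-order):

  [1] (2, 17)
  [2] (2, 6)
  [3] (2, 6)
  [4] (0, 2)
  [5] (18, 0)
  [6] (5, 1)
  [7] (2, 6)
  [8] (5, 1)
  [9] (2, 6)
  [10] (5, 1)

These 10 weights hit 5 W_19-dot-orbits; sizes (1, 4, 1, 1, 3):

[[1], [2, 3, 7, 9], [4], [5], [6, 8, 10]]


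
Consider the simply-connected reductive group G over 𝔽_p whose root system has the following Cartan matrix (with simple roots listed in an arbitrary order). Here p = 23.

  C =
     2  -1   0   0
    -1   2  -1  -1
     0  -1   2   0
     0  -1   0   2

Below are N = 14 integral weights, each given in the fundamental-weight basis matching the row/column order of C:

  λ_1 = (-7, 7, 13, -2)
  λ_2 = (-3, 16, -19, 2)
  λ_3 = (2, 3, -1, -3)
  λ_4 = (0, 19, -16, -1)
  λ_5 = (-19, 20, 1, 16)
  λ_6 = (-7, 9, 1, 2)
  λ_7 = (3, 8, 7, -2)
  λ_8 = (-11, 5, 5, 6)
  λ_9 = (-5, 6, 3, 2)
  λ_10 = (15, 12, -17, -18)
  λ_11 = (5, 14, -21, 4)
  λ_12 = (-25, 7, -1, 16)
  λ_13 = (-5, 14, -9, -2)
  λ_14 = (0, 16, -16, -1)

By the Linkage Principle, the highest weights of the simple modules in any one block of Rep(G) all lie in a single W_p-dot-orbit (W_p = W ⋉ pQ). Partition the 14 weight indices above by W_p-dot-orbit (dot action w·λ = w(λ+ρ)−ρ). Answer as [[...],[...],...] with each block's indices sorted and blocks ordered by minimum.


Cartan matrix: type D_4 (|W|=192); un-permuting the 4 rows.

Each λ_j+ρ reduced to Ā_23; 4-tuples below use C's row order:

    λ_1+ρ ↦ (6, 1, 14, 1)
    λ_2+ρ ↦ (1, 2, 15, 0)
    λ_3+ρ ↦ (3, 2, 0, 2)
    λ_4+ρ ↦ (1, 2, 15, 0)
    λ_5+ρ ↦ (1, 2, 15, 0)
    λ_6+ρ ↦ (6, 4, 2, 3)
    λ_7+ρ ↦ (4, 2, 8, 1)
    λ_8+ρ ↦ (6, 4, 2, 3)
    λ_9+ρ ↦ (4, 3, 4, 3)
    λ_10+ρ ↦ (4, 3, 4, 3)
    λ_11+ρ ↦ (1, 2, 15, 0)
    λ_12+ρ ↦ (6, 1, 14, 1)
    λ_13+ρ ↦ (4, 2, 8, 1)
    λ_14+ρ ↦ (1, 2, 15, 0)

Grouping the 14 weights by Ā_23-representative: 6 linkage classes.

[[1, 12], [2, 4, 5, 11, 14], [3], [6, 8], [7, 13], [9, 10]]


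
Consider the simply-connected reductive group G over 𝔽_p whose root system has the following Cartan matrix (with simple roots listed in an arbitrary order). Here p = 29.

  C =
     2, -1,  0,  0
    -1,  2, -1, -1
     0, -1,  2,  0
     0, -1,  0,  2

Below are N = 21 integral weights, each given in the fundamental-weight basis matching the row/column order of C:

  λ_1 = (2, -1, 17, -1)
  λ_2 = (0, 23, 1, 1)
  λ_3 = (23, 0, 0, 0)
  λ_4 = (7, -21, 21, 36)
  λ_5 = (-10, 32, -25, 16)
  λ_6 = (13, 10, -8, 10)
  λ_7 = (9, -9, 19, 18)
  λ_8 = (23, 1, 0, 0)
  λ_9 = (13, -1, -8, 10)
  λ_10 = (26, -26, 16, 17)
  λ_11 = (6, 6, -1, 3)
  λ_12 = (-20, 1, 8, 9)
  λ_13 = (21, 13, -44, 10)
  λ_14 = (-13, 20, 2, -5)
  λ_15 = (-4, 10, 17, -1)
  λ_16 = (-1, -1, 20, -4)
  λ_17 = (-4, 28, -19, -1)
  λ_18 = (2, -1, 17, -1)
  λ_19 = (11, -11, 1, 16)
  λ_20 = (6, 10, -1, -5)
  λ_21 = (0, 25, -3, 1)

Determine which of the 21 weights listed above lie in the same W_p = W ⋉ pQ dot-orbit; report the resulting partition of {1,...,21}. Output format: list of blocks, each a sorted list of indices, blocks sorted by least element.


C ↔ D_4 under row/col permutation; |W(D_4)| = 192.

Ā_29 reps of the 21 weights (D_4, coords as presented):

  λ_1 → (3, 0, 18, 0) · λ_2 → (1, 0, 2, 2) · λ_3 → (24, 1, 1, 1) · λ_4 → (2, 2, 8, 7) · λ_5 → (12, 5, 3, 4) · λ_6 → (7, 7, 0, 4) · λ_7 → (2, 2, 8, 7) · λ_8 → (24, 1, 1, 1) · λ_9 → (7, 7, 0, 4) · λ_10 → (2, 2, 8, 7) · λ_11 → (7, 7, 0, 4) · λ_12 → (2, 2, 8, 7) · λ_13 → (7, 7, 0, 4) · λ_14 → (12, 5, 3, 4) · λ_15 → (3, 0, 18, 0) · λ_16 → (3, 0, 18, 0) · λ_17 → (3, 0, 18, 0) · λ_18 → (3, 0, 18, 0) · λ_19 → (2, 2, 8, 7) · λ_20 → (7, 7, 0, 4) · λ_21 → (1, 0, 2, 2)

The 21 indices split into 6 linkage classes (same alcove rep ⇔ same W_29-dot-orbit):

[[1, 15, 16, 17, 18], [2, 21], [3, 8], [4, 7, 10, 12, 19], [5, 14], [6, 9, 11, 13, 20]]


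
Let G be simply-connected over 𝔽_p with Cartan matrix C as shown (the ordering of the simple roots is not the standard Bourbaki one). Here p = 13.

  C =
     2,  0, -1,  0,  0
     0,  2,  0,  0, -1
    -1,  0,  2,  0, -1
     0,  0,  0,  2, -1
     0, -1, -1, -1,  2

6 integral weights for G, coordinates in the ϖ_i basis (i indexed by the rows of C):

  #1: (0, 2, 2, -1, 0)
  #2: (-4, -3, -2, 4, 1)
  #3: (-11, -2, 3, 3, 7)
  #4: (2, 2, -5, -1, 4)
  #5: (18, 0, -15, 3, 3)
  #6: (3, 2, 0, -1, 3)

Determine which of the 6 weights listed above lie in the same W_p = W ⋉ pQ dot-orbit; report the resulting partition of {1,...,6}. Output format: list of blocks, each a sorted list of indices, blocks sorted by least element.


Cartan matrix: type D_5 (|W|=1920); un-permuting the 5 rows.

Folding the 6 weights λ_j+ρ into Ā_13 (reps in the given 5-coord order):

  [1] (1, 3, 3, 0, 1)
  [2] (0, 2, 1, 1, 1)
  [3] (0, 2, 1, 1, 1)
  [4] (1, 3, 3, 0, 1)
  [5] (1, 3, 3, 0, 1)
  [6] (1, 3, 3, 0, 1)

Grouping the 6 weights by Ā_13-representative: 2 linkage classes.

[[1, 4, 5, 6], [2, 3]]


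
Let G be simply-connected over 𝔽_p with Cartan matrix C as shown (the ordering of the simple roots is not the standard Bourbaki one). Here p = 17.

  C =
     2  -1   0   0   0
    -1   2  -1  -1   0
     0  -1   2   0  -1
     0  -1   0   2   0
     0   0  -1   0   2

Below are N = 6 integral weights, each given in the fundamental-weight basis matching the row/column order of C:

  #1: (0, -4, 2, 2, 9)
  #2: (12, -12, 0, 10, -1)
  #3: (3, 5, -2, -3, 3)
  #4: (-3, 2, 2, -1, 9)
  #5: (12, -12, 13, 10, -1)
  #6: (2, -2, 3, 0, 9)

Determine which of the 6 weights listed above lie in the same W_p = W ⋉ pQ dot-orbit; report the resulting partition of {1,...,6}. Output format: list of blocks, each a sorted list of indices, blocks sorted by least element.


Dynkin diagram of C (from the 8 off-diagonal −1 entries): D_5.

Ā_17 reps of the 6 weights (D_5, coords as presented):

  λ_1+ρ ↦ (2, 1, 0, 0, 10)
  λ_2+ρ ↦ (2, 1, 0, 0, 10)
  λ_3+ρ ↦ (4, 3, 1, 2, 3)
  λ_4+ρ ↦ (2, 1, 0, 0, 10)
  λ_5+ρ ↦ (2, 1, 0, 0, 10)
  λ_6+ρ ↦ (2, 1, 0, 0, 10)

2 distinct reps among the 6 weights ⇒ 2 W_17-linkage classes:

[[1, 2, 4, 5, 6], [3]]


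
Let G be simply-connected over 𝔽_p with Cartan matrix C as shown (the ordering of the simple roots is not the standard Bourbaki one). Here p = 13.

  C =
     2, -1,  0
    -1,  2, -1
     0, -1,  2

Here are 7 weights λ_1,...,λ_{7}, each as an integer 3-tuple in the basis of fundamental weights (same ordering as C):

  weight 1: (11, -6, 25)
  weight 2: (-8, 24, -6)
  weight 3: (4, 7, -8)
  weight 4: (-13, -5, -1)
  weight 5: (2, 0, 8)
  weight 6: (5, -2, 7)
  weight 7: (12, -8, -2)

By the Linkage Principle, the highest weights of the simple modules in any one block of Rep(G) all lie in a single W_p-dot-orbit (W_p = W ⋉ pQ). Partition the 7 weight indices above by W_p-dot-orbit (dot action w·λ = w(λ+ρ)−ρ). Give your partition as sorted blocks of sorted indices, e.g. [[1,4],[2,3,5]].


Root system A_3: the 3×3 matrix C matches after relabeling.

λ_j+ρ reflected into Ā_13 (⟨·,θ^∨⟩≤13); 3-tuples as given:

  [1] (5, 1, 7);  [2] (5, 1, 7);  [3] (5, 1, 7);  [4] (3, 1, 9);  [5] (3, 1, 9);  [6] (5, 1, 7);  [7] (5, 1, 7)

Grouping the 7 weights by Ā_13-representative: 2 linkage classes.

[[1, 2, 3, 6, 7], [4, 5]]


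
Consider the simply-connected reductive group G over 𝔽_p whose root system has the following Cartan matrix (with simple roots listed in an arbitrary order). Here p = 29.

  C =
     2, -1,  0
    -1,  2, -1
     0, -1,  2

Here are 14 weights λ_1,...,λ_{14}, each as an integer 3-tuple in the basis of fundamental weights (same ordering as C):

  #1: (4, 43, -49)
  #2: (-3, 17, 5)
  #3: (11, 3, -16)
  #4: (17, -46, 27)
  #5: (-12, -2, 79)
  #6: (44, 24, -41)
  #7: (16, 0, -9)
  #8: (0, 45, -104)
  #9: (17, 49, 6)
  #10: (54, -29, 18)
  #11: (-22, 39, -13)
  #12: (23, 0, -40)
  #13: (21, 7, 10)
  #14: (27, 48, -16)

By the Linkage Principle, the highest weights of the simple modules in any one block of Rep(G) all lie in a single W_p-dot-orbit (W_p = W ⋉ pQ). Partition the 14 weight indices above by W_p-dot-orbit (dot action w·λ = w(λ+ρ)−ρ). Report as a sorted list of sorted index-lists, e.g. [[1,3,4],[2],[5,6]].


A_3 Cartan matrix, 3 simple roots permuted; ρ=(1,1,1).

Alcove-folded reps (p=29, 14 weights, presented ϖ-order):

  [1] (4, 15, 9)
  [2] (2, 16, 6)
  [3] (1, 11, 4)
  [4] (11, 1, 1)
  [5] (10, 7, 1)
  [6] (1, 11, 4)
  [7] (10, 7, 1)
  [8] (11, 1, 1)
  [9] (10, 7, 1)
  [10] (1, 2, 17)
  [11] (10, 7, 1)
  [12] (4, 15, 9)
  [13] (10, 7, 1)
  [14] (4, 15, 9)

Linkage partition of the 14 weights (6 classes, p=29):

[[1, 12, 14], [2], [3, 6], [4, 8], [5, 7, 9, 11, 13], [10]]


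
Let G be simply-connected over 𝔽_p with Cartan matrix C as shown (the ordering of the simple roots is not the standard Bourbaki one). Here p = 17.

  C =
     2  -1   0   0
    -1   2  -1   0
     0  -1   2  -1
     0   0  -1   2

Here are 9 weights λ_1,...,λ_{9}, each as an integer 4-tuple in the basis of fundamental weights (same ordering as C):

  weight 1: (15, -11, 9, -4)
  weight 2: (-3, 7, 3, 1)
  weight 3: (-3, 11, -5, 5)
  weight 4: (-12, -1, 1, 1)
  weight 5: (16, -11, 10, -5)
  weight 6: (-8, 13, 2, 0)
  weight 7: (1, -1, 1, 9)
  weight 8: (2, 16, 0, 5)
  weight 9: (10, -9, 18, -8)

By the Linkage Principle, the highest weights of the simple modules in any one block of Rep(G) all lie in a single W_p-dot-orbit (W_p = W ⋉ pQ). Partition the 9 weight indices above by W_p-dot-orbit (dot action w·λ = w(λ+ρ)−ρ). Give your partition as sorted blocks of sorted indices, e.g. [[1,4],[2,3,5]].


A_4 Cartan matrix, 4 simple roots permuted; ρ=(1,1,1,1).

W_17-reps of the 9 weights in Ā_17 (same 4-coord order as C):

  1: (6, 7, 3, 0);  2: (2, 6, 4, 2);  3: (2, 6, 4, 2);  4: (0, 2, 2, 7);  5: (6, 7, 3, 0);  6: (6, 7, 3, 0);  7: (2, 0, 2, 10);  8: (6, 7, 3, 0);  9: (2, 6, 4, 2)

These 9 weights hit 4 W_17-dot-orbits; sizes (4, 3, 1, 1):

[[1, 5, 6, 8], [2, 3, 9], [4], [7]]


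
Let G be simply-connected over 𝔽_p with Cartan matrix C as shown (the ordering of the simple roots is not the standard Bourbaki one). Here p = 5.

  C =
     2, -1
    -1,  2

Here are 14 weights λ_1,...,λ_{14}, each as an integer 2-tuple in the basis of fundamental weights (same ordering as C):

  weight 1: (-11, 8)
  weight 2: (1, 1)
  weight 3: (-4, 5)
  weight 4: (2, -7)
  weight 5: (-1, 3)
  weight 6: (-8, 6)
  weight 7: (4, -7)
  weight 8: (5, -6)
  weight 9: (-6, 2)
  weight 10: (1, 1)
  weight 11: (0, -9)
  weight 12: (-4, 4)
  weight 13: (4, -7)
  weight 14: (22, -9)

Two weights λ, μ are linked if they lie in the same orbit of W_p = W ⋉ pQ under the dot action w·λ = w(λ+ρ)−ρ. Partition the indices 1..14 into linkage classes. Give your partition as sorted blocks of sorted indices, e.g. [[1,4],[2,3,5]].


A_2 Cartan matrix, 2 simple roots permuted; ρ=(1,1).

W_5-reps of the 14 weights in Ā_5 (same 2-coord order as C):

  [1] (0, 4) · [2] (2, 2) · [3] (2, 2) · [4] (2, 2) · [5] (0, 4) · [6] (3, 2) · [7] (0, 4) · [8] (0, 4) · [9] (3, 2) · [10] (2, 2) · [11] (2, 2) · [12] (3, 2) · [13] (0, 4) · [14] (3, 2)

3 distinct reps among the 14 weights ⇒ 3 W_5-linkage classes:

[[1, 5, 7, 8, 13], [2, 3, 4, 10, 11], [6, 9, 12, 14]]


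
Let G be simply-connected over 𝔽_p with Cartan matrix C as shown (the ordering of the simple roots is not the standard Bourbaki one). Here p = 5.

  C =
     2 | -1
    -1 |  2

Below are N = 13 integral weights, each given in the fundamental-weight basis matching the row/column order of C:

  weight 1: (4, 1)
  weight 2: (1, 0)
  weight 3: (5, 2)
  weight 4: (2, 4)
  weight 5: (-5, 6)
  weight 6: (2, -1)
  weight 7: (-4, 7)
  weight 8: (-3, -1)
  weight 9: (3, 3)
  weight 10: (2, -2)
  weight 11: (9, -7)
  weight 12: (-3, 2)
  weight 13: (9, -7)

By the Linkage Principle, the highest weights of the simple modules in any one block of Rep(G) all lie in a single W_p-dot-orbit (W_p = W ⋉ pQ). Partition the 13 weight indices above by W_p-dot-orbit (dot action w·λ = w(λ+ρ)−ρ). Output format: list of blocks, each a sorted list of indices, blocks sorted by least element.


A_2 Cartan matrix, 2 simple roots permuted; ρ=(1,1).

Ā_5 reps of the 13 weights (A_2, coords as presented):

  λ_1 → (3, 0);  λ_2 → (2, 1);  λ_3 → (1, 1);  λ_4 → (0, 2);  λ_5 → (2, 1);  λ_6 → (3, 0);  λ_7 → (0, 2);  λ_8 → (0, 2);  λ_9 → (1, 1);  λ_10 → (2, 1);  λ_11 → (1, 0);  λ_12 → (2, 1);  λ_13 → (1, 0)

Partition of {1..13} into 5 W_5-dot-orbits:

[[1, 6], [2, 5, 10, 12], [3, 9], [4, 7, 8], [11, 13]]


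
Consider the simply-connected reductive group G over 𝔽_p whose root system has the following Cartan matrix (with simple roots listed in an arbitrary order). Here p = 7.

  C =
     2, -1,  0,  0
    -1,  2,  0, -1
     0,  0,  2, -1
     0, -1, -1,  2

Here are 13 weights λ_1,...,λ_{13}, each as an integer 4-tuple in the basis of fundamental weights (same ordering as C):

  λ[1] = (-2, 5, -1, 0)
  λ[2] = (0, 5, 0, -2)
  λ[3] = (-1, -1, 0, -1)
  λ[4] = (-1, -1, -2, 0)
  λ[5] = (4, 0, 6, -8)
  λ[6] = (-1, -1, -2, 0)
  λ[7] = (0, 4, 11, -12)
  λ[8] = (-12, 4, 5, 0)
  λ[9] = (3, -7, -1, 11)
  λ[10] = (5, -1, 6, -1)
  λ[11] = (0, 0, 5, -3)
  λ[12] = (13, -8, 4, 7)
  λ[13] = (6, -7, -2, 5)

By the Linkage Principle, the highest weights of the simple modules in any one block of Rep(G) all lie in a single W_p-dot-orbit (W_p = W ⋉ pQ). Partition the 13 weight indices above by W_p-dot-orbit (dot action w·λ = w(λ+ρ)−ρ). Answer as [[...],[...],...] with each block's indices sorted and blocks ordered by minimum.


Cartan matrix: type A_4 (|W|=120); un-permuting the 4 rows.

Alcove-folded reps (p=7, 13 weights, presented ϖ-order):

  λ_1 → (1, 5, 0, 1);  λ_2 → (1, 5, 0, 1);  λ_3 → (0, 0, 1, 0);  λ_4 → (0, 0, 1, 0);  λ_5 → (1, 5, 0, 1);  λ_6 → (0, 0, 1, 0);  λ_7 → (0, 1, 4, 1);  λ_8 → (0, 1, 4, 1);  λ_9 → (0, 1, 2, 1);  λ_10 → (0, 0, 1, 0);  λ_11 → (0, 1, 4, 1);  λ_12 → (1, 5, 0, 1);  λ_13 → (1, 5, 0, 1)

Grouping the 13 weights by Ā_7-representative: 4 linkage classes.

[[1, 2, 5, 12, 13], [3, 4, 6, 10], [7, 8, 11], [9]]


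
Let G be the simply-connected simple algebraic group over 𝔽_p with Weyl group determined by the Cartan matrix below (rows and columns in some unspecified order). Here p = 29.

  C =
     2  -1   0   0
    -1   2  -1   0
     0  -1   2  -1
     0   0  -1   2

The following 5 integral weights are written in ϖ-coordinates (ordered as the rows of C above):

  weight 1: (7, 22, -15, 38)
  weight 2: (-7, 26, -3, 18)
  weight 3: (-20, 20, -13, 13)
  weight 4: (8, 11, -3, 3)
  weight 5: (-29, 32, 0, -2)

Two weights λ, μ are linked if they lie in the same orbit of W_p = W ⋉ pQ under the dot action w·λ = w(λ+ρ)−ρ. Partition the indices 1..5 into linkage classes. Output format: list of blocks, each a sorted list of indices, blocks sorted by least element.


Cartan matrix: type A_4 (|W|=120); un-permuting the 4 rows.

Ā_29 reps of the 5 weights (A_4, coords as presented):

  [1] (9, 10, 2, 2) · [2] (9, 10, 2, 2) · [3] (9, 10, 2, 2) · [4] (9, 10, 2, 2) · [5] (23, 1, 4, 0)

The 5 indices split into 2 linkage classes (same alcove rep ⇔ same W_29-dot-orbit):

[[1, 2, 3, 4], [5]]


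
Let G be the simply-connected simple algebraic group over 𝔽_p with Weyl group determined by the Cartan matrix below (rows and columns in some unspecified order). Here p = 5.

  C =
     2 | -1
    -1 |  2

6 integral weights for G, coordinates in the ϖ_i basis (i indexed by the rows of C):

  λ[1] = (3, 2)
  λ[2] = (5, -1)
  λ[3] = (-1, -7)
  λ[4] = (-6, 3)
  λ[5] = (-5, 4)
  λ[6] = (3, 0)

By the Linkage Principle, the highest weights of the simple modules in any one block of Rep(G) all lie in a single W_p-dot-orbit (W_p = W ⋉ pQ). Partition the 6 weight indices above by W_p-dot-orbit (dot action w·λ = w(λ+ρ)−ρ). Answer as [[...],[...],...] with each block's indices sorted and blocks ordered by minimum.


C ↔ A_2 under row/col permutation; |W(A_2)| = 6.

λ_j+ρ reflected into Ā_5 (⟨·,θ^∨⟩≤5); 2-tuples as given:

  [1] (2, 1) · [2] (4, 1) · [3] (4, 1) · [4] (4, 1) · [5] (4, 1) · [6] (4, 1)

These 6 weights hit 2 W_5-dot-orbits; sizes (1, 5):

[[1], [2, 3, 4, 5, 6]]


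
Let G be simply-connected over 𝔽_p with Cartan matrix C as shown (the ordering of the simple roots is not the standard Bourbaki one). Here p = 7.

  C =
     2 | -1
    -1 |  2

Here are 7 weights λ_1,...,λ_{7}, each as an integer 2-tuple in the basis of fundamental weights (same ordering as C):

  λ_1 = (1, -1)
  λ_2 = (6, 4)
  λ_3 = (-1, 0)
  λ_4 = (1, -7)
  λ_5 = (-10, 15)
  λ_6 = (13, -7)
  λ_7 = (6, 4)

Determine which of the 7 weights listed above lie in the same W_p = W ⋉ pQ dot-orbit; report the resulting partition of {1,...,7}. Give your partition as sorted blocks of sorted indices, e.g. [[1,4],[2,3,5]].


Root system A_2: the 2×2 matrix C matches after relabeling.

Folding the 7 weights λ_j+ρ into Ā_7 (reps in the given 2-coord order):

  1: (2, 0)
  2: (2, 0)
  3: (0, 1)
  4: (4, 2)
  5: (2, 0)
  6: (0, 1)
  7: (2, 0)

Linkage partition of the 7 weights (3 classes, p=7):

[[1, 2, 5, 7], [3, 6], [4]]


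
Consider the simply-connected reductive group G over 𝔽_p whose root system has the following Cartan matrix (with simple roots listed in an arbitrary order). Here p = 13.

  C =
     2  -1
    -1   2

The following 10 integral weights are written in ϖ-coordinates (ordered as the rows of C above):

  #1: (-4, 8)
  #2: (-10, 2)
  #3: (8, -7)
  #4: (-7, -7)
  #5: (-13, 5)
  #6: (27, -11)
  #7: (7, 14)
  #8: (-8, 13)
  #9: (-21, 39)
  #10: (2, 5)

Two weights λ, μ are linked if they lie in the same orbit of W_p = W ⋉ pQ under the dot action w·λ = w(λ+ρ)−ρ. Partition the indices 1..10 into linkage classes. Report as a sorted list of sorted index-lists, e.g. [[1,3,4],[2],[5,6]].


Root system A_2: the 2×2 matrix C matches after relabeling.

Each λ_j+ρ reduced to Ā_13; 2-tuples below use C's row order:

  λ_1 → (3, 6) · λ_2 → (3, 6) · λ_3 → (3, 6) · λ_4 → (6, 6) · λ_5 → (6, 6) · λ_6 → (2, 3) · λ_7 → (2, 3) · λ_8 → (6, 6) · λ_9 → (6, 6) · λ_10 → (3, 6)

Partition of {1..10} into 3 W_13-dot-orbits:

[[1, 2, 3, 10], [4, 5, 8, 9], [6, 7]]


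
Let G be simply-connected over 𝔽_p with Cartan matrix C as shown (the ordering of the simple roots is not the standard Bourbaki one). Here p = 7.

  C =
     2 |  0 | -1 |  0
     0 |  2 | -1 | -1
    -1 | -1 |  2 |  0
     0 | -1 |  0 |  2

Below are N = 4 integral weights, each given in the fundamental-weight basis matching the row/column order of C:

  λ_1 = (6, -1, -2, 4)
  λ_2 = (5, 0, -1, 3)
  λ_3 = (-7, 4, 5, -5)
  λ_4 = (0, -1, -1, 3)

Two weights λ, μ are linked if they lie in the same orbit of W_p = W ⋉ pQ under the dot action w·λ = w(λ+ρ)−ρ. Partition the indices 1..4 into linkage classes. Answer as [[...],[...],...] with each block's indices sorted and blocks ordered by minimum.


C ↔ A_4 under row/col permutation; |W(A_4)| = 120.

λ_j+ρ reflected into Ā_7 (⟨·,θ^∨⟩≤7); 4-tuples as given:

  λ_1 → (2, 1, 0, 0);  λ_2 → (2, 1, 0, 0);  λ_3 → (2, 1, 0, 0);  λ_4 → (1, 0, 0, 4)

Linkage partition of the 4 weights (2 classes, p=7):

[[1, 2, 3], [4]]


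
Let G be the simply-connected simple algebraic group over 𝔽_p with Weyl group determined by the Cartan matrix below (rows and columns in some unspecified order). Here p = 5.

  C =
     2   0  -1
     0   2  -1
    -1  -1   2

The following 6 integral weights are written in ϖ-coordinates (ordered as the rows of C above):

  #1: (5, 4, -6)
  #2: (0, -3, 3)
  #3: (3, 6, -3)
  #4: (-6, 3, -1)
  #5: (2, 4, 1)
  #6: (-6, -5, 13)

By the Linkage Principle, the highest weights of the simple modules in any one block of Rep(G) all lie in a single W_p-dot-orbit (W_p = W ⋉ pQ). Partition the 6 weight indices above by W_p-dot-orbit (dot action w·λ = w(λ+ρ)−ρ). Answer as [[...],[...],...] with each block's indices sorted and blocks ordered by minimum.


Root system A_3: the 3×3 matrix C matches after relabeling.

Ā_5 reps of the 6 weights (A_3, coords as presented):

  [1] (0, 1, 4);  [2] (1, 2, 2);  [3] (2, 1, 0);  [4] (0, 1, 4);  [5] (2, 0, 0);  [6] (0, 1, 4)

Linkage partition of the 6 weights (4 classes, p=5):

[[1, 4, 6], [2], [3], [5]]


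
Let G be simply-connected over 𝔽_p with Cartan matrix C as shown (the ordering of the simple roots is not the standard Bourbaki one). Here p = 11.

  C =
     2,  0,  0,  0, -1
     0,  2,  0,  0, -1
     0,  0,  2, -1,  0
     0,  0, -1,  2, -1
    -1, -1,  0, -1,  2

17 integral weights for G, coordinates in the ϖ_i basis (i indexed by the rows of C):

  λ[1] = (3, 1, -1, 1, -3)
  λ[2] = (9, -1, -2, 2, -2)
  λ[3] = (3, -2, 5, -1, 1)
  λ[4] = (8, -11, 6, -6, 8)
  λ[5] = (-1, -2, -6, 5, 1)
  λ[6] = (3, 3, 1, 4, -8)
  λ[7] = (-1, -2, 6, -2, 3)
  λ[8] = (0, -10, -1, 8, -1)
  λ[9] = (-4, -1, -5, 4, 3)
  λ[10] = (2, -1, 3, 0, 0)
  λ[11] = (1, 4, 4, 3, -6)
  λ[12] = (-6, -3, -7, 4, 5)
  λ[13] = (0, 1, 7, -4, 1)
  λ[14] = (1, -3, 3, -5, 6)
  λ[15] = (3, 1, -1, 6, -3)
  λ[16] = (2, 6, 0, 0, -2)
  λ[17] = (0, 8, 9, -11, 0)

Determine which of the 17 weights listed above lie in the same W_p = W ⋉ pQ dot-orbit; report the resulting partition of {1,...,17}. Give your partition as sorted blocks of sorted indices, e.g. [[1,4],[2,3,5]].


Type D_5, rank 5, |W|=1920; reorder rows/cols to standard.

Folding the 17 weights λ_j+ρ into Ā_11 (reps in the given 5-coord order):

    λ_1 → (2, 0, 0, 0, 2)
    λ_2 → (8, 0, 0, 0, 1)
    λ_3 → (3, 0, 4, 1, 1)
    λ_4 → (0, 1, 5, 1, 1)
    λ_5 → (0, 1, 5, 1, 1)
    λ_6 → (2, 2, 0, 1, 1)
    λ_7 → (0, 1, 5, 1, 1)
    λ_8 → (8, 0, 0, 0, 1)
    λ_9 → (3, 0, 4, 1, 1)
    λ_10 → (3, 0, 4, 1, 1)
    λ_11 → (3, 0, 4, 1, 1)
    λ_12 → (3, 0, 4, 1, 1)
    λ_13 → (0, 1, 5, 1, 1)
    λ_14 → (2, 2, 0, 1, 1)
    λ_15 → (2, 0, 0, 0, 2)
    λ_16 → (2, 6, 1, 0, 1)
    λ_17 → (8, 0, 0, 0, 1)

The 17 indices split into 6 linkage classes (same alcove rep ⇔ same W_11-dot-orbit):

[[1, 15], [2, 8, 17], [3, 9, 10, 11, 12], [4, 5, 7, 13], [6, 14], [16]]


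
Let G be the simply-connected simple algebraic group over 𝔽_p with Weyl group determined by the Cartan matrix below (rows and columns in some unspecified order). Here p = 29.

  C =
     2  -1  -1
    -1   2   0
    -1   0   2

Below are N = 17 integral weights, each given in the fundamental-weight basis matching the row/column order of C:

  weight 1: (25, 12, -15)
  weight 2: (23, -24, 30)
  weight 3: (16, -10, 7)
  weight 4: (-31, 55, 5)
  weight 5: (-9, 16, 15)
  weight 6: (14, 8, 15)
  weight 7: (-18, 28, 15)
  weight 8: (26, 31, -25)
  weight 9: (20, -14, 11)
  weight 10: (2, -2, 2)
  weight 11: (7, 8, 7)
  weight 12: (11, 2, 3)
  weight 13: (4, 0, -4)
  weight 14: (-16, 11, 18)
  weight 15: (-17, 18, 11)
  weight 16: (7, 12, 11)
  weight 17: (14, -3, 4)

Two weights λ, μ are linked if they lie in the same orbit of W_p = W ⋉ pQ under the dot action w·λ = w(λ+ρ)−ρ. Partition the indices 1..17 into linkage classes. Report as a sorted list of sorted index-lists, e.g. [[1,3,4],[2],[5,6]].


Root system A_3: the 3×3 matrix C matches after relabeling.

Ā_29 reps of the 17 weights (A_3, coords as presented):

  [1] (12, 3, 4);  [2] (2, 1, 3);  [3] (8, 9, 8);  [4] (2, 1, 3);  [5] (8, 9, 8);  [6] (13, 2, 5);  [7] (16, 12, 1);  [8] (2, 1, 3);  [9] (8, 9, 8);  [10] (2, 1, 3);  [11] (8, 9, 8);  [12] (12, 3, 4);  [13] (2, 1, 3);  [14] (12, 3, 4);  [15] (12, 3, 4);  [16] (8, 9, 8);  [17] (13, 2, 5)

Partition of {1..17} into 5 W_29-dot-orbits:

[[1, 12, 14, 15], [2, 4, 8, 10, 13], [3, 5, 9, 11, 16], [6, 17], [7]]


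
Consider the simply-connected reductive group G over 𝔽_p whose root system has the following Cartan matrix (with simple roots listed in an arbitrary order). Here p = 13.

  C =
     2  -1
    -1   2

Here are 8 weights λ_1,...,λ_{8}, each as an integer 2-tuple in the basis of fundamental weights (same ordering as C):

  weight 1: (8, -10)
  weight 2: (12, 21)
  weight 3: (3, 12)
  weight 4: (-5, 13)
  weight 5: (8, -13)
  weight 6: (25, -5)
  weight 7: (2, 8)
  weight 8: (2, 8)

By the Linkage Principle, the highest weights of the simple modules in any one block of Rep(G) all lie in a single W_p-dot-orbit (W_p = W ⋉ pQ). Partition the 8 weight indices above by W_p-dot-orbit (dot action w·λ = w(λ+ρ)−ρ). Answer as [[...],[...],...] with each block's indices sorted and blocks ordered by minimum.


A_2 Cartan matrix, 2 simple roots permuted; ρ=(1,1).

λ_j+ρ reflected into Ā_13 (⟨·,θ^∨⟩≤13); 2-tuples as given:

  1: (0, 9);  2: (0, 9);  3: (0, 9);  4: (3, 9);  5: (3, 9);  6: (0, 9);  7: (3, 9);  8: (3, 9)

These 8 weights hit 2 W_13-dot-orbits; sizes (4, 4):

[[1, 2, 3, 6], [4, 5, 7, 8]]


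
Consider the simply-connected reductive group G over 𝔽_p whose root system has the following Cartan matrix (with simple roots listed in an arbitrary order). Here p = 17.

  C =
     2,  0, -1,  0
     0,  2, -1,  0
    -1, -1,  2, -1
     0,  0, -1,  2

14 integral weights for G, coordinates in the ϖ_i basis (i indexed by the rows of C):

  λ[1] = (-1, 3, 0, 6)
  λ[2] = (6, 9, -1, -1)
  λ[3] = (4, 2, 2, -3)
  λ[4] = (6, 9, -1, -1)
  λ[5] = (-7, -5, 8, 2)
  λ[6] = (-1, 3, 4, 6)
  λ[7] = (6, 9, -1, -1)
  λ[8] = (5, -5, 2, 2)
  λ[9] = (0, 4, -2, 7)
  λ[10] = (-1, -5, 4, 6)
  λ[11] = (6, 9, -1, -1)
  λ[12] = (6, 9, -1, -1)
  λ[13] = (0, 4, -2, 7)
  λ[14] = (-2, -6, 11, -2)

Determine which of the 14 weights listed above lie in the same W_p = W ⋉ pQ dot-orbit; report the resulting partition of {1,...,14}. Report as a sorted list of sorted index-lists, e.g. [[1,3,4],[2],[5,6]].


D_4 Cartan matrix, 4 simple roots permuted; ρ=(1,1,1,1).

λ_j+ρ reflected into Ā_17 (⟨·,θ^∨⟩≤17); 4-tuples as given:

  λ_1+ρ ↦ (0, 4, 1, 7);  λ_2+ρ ↦ (7, 10, 0, 0);  λ_3+ρ ↦ (5, 3, 1, 2);  λ_4+ρ ↦ (7, 10, 0, 0);  λ_5+ρ ↦ (5, 3, 1, 2);  λ_6+ρ ↦ (0, 4, 1, 7);  λ_7+ρ ↦ (7, 10, 0, 0);  λ_8+ρ ↦ (5, 3, 1, 2);  λ_9+ρ ↦ (0, 4, 1, 7);  λ_10+ρ ↦ (0, 4, 1, 7);  λ_11+ρ ↦ (7, 10, 0, 0);  λ_12+ρ ↦ (7, 10, 0, 0);  λ_13+ρ ↦ (0, 4, 1, 7);  λ_14+ρ ↦ (1, 5, 5, 1)

Partition of {1..14} into 4 W_17-dot-orbits:

[[1, 6, 9, 10, 13], [2, 4, 7, 11, 12], [3, 5, 8], [14]]


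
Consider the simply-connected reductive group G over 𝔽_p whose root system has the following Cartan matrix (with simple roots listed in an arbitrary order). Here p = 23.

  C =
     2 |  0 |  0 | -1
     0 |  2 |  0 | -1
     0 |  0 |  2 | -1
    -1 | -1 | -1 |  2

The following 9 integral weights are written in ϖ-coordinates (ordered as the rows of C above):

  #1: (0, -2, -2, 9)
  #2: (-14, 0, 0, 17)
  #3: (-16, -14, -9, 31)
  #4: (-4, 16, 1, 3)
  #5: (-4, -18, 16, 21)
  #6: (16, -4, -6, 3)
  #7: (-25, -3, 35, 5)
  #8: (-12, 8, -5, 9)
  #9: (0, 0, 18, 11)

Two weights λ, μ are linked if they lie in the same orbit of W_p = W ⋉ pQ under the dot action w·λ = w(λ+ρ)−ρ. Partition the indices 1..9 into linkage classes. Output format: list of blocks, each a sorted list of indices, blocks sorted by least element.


Type D_4, rank 4, |W|=192; reorder rows/cols to standard.

λ_j+ρ reflected into Ā_23 (⟨·,θ^∨⟩≤23); 4-tuples as given:

  1: (1, 1, 1, 8)
  2: (13, 1, 1, 3)
  3: (6, 4, 1, 4)
  4: (3, 17, 2, 0)
  5: (13, 1, 1, 3)
  6: (13, 1, 1, 3)
  7: (13, 1, 1, 3)
  8: (6, 4, 1, 4)
  9: (1, 1, 1, 8)

Linkage partition of the 9 weights (4 classes, p=23):

[[1, 9], [2, 5, 6, 7], [3, 8], [4]]


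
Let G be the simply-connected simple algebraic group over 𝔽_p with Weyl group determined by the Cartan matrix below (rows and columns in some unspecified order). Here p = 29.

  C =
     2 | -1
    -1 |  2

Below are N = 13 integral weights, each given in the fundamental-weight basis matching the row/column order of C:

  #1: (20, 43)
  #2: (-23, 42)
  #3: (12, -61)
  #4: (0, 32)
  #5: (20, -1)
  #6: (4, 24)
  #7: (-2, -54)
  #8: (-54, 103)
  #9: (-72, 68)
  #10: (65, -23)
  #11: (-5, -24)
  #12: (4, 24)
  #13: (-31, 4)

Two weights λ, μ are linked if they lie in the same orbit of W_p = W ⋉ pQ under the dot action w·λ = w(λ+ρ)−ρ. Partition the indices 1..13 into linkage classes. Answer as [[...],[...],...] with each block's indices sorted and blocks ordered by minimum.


Cartan matrix: type A_2 (|W|=6); un-permuting the 2 rows.

λ_j+ρ reflected into Ā_29 (⟨·,θ^∨⟩≤29); 2-tuples as given:

    λ_1+ρ ↦ (8, 7)
    λ_2+ρ ↦ (8, 7)
    λ_3+ρ ↦ (2, 16)
    λ_4+ρ ↦ (4, 24)
    λ_5+ρ ↦ (21, 0)
    λ_6+ρ ↦ (4, 24)
    λ_7+ρ ↦ (4, 24)
    λ_8+ρ ↦ (7, 5)
    λ_9+ρ ↦ (2, 16)
    λ_10+ρ ↦ (8, 7)
    λ_11+ρ ↦ (23, 4)
    λ_12+ρ ↦ (4, 24)
    λ_13+ρ ↦ (4, 24)

The 13 indices split into 6 linkage classes (same alcove rep ⇔ same W_29-dot-orbit):

[[1, 2, 10], [3, 9], [4, 6, 7, 12, 13], [5], [8], [11]]


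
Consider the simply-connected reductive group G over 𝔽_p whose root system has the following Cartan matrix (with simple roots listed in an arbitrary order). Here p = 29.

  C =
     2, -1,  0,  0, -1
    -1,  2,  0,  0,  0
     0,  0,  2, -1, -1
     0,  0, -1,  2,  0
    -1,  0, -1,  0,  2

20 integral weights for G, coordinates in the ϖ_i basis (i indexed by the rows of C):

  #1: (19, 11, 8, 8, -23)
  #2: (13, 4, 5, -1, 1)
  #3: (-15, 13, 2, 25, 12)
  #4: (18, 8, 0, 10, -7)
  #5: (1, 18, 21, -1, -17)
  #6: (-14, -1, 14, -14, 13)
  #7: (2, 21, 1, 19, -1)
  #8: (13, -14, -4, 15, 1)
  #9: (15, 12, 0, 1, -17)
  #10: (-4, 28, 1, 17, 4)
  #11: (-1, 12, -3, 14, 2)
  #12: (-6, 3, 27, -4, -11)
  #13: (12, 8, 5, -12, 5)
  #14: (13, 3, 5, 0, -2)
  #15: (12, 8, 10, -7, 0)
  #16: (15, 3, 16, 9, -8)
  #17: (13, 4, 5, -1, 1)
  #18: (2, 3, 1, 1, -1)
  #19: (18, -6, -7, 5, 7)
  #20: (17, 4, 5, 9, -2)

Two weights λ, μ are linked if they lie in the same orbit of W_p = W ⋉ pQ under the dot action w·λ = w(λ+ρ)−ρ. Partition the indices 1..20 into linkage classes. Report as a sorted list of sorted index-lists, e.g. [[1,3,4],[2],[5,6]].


Root system A_5: the 5×5 matrix C matches after relabeling.

Folding the 20 weights λ_j+ρ into Ā_29 (reps in the given 5-coord order):

  λ_1+ρ ↦ (2, 7, 9, 1, 7);  λ_2+ρ ↦ (14, 5, 6, 0, 2);  λ_3+ρ ↦ (0, 13, 2, 13, 1);  λ_4+ρ ↦ (13, 4, 5, 1, 1);  λ_5+ρ ↦ (14, 5, 6, 0, 2);  λ_6+ρ ↦ (0, 13, 2, 13, 1);  λ_7+ρ ↦ (3, 4, 2, 2, 0);  λ_8+ρ ↦ (0, 13, 2, 13, 1);  λ_9+ρ ↦ (0, 13, 2, 13, 1);  λ_10+ρ ↦ (3, 4, 2, 2, 0);  λ_11+ρ ↦ (0, 13, 2, 13, 1);  λ_12+ρ ↦ (1, 10, 10, 3, 4);  λ_13+ρ ↦ (13, 4, 5, 1, 1);  λ_14+ρ ↦ (13, 4, 5, 1, 1);  λ_15+ρ ↦ (13, 4, 5, 1, 1);  λ_16+ρ ↦ (2, 7, 9, 1, 7);  λ_17+ρ ↦ (14, 5, 6, 0, 2);  λ_18+ρ ↦ (3, 4, 2, 2, 0);  λ_19+ρ ↦ (14, 5, 6, 0, 2);  λ_20+ρ ↦ (13, 4, 5, 1, 1)

Partition of {1..20} into 6 W_29-dot-orbits:

[[1, 16], [2, 5, 17, 19], [3, 6, 8, 9, 11], [4, 13, 14, 15, 20], [7, 10, 18], [12]]


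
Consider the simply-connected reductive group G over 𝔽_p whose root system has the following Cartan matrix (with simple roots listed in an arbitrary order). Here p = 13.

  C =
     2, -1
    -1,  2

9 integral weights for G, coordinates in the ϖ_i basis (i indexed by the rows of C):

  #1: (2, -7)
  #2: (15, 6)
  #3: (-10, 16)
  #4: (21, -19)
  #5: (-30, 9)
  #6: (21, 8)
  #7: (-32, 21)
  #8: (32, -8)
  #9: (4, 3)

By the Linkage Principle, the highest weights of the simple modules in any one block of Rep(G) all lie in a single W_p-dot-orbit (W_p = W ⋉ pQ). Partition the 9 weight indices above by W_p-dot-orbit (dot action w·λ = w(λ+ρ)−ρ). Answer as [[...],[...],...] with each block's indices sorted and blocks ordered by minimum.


C ↔ A_2 under row/col permutation; |W(A_2)| = 6.

W_13-reps of the 9 weights in Ā_13 (same 2-coord order as C):

  1: (3, 3) · 2: (3, 3) · 3: (5, 4) · 4: (5, 4) · 5: (3, 3) · 6: (5, 4) · 7: (5, 4) · 8: (7, 6) · 9: (5, 4)

Linkage partition of the 9 weights (3 classes, p=13):

[[1, 2, 5], [3, 4, 6, 7, 9], [8]]


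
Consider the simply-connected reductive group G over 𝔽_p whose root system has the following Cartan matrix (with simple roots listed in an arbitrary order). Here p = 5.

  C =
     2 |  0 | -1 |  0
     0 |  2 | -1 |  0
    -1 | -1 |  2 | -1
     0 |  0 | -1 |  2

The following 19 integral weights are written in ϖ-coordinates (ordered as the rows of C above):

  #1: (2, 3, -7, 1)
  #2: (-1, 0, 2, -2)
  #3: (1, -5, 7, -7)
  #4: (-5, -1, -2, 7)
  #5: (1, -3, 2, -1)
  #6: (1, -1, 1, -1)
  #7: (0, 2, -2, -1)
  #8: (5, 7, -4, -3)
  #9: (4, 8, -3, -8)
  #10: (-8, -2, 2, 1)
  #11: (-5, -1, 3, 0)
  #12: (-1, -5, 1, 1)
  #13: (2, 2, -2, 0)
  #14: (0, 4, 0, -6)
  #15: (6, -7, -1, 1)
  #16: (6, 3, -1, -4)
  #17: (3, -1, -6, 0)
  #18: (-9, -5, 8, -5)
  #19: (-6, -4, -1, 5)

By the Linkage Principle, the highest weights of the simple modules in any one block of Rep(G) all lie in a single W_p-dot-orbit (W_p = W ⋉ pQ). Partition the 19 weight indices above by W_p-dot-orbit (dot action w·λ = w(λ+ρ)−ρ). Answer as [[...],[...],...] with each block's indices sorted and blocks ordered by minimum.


Dynkin diagram of C (from the 6 off-diagonal −1 entries): D_4.

Each λ_j+ρ reduced to Ā_5; 4-tuples below use C's row order:

  λ_1 → (0, 1, 1, 1)
  λ_2 → (0, 1, 1, 1)
  λ_3 → (2, 0, 1, 0)
  λ_4 → (2, 2, 0, 0)
  λ_5 → (2, 2, 0, 0)
  λ_6 → (2, 0, 1, 0)
  λ_7 → (0, 2, 0, 1)
  λ_8 → (2, 0, 1, 0)
  λ_9 → (2, 2, 0, 0)
  λ_10 → (0, 2, 0, 1)
  λ_11 → (4, 0, 0, 1)
  λ_12 → (2, 2, 0, 0)
  λ_13 → (2, 2, 0, 0)
  λ_14 → (2, 0, 1, 0)
  λ_15 → (0, 1, 1, 1)
  λ_16 → (1, 0, 1, 1)
  λ_17 → (4, 0, 0, 1)
  λ_18 → (2, 0, 1, 0)
  λ_19 → (0, 2, 0, 1)

6 distinct reps among the 19 weights ⇒ 6 W_5-linkage classes:

[[1, 2, 15], [3, 6, 8, 14, 18], [4, 5, 9, 12, 13], [7, 10, 19], [11, 17], [16]]


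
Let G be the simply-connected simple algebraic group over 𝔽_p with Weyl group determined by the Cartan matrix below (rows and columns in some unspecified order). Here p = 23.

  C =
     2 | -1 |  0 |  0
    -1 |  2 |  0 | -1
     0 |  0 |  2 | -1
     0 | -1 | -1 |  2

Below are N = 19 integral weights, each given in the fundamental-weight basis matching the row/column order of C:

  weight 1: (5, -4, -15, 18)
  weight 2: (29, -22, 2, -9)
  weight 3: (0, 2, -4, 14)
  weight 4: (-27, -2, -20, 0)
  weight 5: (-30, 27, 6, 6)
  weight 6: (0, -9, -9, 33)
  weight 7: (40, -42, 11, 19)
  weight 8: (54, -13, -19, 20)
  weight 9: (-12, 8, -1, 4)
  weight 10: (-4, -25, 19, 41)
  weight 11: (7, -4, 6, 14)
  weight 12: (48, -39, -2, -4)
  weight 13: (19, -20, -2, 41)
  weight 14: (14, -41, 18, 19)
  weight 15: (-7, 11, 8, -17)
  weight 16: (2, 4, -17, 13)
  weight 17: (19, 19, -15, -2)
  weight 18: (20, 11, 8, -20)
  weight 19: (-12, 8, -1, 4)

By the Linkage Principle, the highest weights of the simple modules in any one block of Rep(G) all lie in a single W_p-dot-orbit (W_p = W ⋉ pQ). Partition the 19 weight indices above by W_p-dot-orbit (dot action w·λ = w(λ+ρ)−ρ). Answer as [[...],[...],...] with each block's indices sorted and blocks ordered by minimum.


Cartan matrix: type A_4 (|W|=120); un-permuting the 4 rows.

Each λ_j+ρ reduced to Ā_23; 4-tuples below use C's row order:

    1: (3, 3, 14, 2)
    2: (3, 3, 14, 2)
    3: (1, 3, 3, 12)
    4: (1, 0, 1, 3)
    5: (4, 5, 6, 1)
    6: (1, 3, 3, 12)
    7: (9, 2, 0, 3)
    8: (9, 2, 0, 3)
    9: (9, 2, 0, 3)
    10: (1, 3, 3, 12)
    11: (1, 3, 3, 12)
    12: (1, 3, 3, 12)
    13: (1, 0, 1, 3)
    14: (3, 3, 14, 2)
    15: (4, 5, 6, 1)
    16: (3, 3, 14, 2)
    17: (3, 3, 14, 2)
    18: (4, 7, 0, 2)
    19: (9, 2, 0, 3)

Partition of {1..19} into 6 W_23-dot-orbits:

[[1, 2, 14, 16, 17], [3, 6, 10, 11, 12], [4, 13], [5, 15], [7, 8, 9, 19], [18]]
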